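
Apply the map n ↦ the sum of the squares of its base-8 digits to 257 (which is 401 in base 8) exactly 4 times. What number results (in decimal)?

257 = (4,0,1)_8 → 4² + 0² + 1² = 17
17 = (2,1)_8 → 2² + 1² = 5
5 = (5)_8 → 5² = 25
25 = (3,1)_8 → 3² + 1² = 10

10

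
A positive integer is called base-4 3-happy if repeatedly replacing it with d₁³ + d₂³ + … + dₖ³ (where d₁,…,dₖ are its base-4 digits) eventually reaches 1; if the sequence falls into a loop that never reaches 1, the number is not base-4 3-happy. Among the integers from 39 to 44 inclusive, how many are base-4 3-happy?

39: 39 → 36 → 9 → 9  — not base-4 3-happy
40: 40 → 16 → 1  — base-4 3-happy
41: 41 → 17 → 2 → 8 → 8  — not base-4 3-happy
42: 42 → 24 → 9 → 9  — not base-4 3-happy
43: 43 → 43  — not base-4 3-happy
44: 44 → 35 → 35  — not base-4 3-happy
base-4 3-happy: 40

1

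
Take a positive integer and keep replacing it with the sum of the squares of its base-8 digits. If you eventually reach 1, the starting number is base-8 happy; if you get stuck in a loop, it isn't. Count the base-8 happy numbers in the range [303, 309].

1

303: 303 → 90 → 14 → 37 → 41 → 26 → 13 → 26  — not base-8 happy
304: 304 → 52 → 52  — not base-8 happy
305: 305 → 53 → 61 → 74 → 6 → 36 → 32 → 16 → 4 → 16  — not base-8 happy
306: 306 → 56 → 49 → 37 → 41 → 26 → 13 → 26  — not base-8 happy
307: 307 → 61 → 74 → 6 → 36 → 32 → 16 → 4 → 16  — not base-8 happy
308: 308 → 68 → 17 → 5 → 25 → 10 → 5  — not base-8 happy
309: 309 → 77 → 27 → 18 → 8 → 1  — base-8 happy
base-8 happy: 309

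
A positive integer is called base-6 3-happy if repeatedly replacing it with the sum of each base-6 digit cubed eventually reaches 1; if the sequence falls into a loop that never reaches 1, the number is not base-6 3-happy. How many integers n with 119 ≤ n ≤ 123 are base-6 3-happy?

3

119: 119 → 153 → 92 → 43 → 3 → 27 → 91 → 36 → 1  (reaches 1)
120: 120 → 35 → 250 → 190 → 190  (repeats 190)
121: 121 → 36 → 1  (reaches 1)
122: 122 → 43 → 3 → 27 → 91 → 36 → 1  (reaches 1)
123: 123 → 62 → 73 → 9 → 28 → 128 → 62  (repeats 62)
base-6 3-happy: 119, 121, 122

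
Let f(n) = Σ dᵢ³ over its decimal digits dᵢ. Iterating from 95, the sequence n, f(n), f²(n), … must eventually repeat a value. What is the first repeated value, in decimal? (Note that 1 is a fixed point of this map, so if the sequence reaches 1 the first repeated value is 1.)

371

95 → 9³ + 5³ = 854
854 → 8³ + 5³ + 4³ = 701
701 → 7³ + 0³ + 1³ = 344
344 → 3³ + 4³ + 4³ = 155
155 → 1³ + 5³ + 5³ = 251
251 → 2³ + 5³ + 1³ = 134
134 → 1³ + 3³ + 4³ = 92
92 → 9³ + 2³ = 737
737 → 7³ + 3³ + 7³ = 713
713 → 7³ + 1³ + 3³ = 371
371 → 3³ + 7³ + 1³ = 371  — 371 already appeared earlier.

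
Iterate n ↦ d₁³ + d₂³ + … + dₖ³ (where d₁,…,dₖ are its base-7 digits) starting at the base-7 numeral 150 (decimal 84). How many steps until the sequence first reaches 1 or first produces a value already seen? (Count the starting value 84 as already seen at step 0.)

4

84 = (1,5,0)_7 → 1³ + 5³ + 0³ = 126
126 = (2,4,0)_7 → 2³ + 4³ + 0³ = 72
72 = (1,3,2)_7 → 1³ + 3³ + 2³ = 36
36 = (5,1)_7 → 5³ + 1³ = 126  — 126 repeats.
That took 4 steps.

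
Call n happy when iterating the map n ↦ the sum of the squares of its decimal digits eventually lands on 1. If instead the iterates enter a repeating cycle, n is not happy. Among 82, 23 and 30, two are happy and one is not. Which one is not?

30

82: 82 → 68 → 100 → 1  — reaches 1 (happy)
23: 23 → 13 → 10 → 1  — reaches 1 (happy)
30: 30 → 9 → 81 → 65 → 61 → 37 → 58 → 89 → 145 → 42 → 20 → 4 → 16 → 37  — repeats 37 (not happy)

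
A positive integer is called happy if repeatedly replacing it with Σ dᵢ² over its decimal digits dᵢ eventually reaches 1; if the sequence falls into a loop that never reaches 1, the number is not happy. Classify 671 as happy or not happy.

671 → 6² + 7² + 1² = 86
86 → 8² + 6² = 100
100 → 1² + 0² + 0² = 1  — reached 1.

happy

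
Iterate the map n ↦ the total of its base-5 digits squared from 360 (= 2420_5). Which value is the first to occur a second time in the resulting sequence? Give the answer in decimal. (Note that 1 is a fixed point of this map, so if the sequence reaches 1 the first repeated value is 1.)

360 = (2,4,2,0)_5 → 2² + 4² + 2² + 0² = 24
24 = (4,4)_5 → 4² + 4² = 32
32 = (1,1,2)_5 → 1² + 1² + 2² = 6
6 = (1,1)_5 → 1² + 1² = 2
2 = (2)_5 → 2² = 4
4 = (4)_5 → 4² = 16
16 = (3,1)_5 → 3² + 1² = 10
10 = (2,0)_5 → 2² + 0² = 4  — 4 already appeared earlier.

4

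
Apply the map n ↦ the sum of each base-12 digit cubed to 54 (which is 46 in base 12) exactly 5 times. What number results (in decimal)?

1217

54 = (4,6)_12 → 4³ + 6³ = 64 + 216 = 280
280 = (1,11,4)_12 → 1³ + 11³ + 4³ = 1 + 1331 + 64 = 1396
1396 = (9,8,4)_12 → 9³ + 8³ + 4³ = 729 + 512 + 64 = 1305
1305 = (9,0,9)_12 → 9³ + 0³ + 9³ = 729 + 0 + 729 = 1458
1458 = (10,1,6)_12 → 10³ + 1³ + 6³ = 1000 + 1 + 216 = 1217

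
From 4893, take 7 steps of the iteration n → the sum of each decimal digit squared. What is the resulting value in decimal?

145

4893 → 4² + 8² + 9² + 3² = 170
170 → 1² + 7² + 0² = 50
50 → 5² + 0² = 25
25 → 2² + 5² = 29
29 → 2² + 9² = 85
85 → 8² + 5² = 89
89 → 8² + 9² = 145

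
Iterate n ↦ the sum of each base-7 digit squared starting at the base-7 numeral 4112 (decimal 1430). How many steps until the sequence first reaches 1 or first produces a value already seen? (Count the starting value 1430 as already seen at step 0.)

1430 = (4,1,1,2)_7 → 4² + 1² + 1² + 2² = 22
22 = (3,1)_7 → 3² + 1² = 10
10 = (1,3)_7 → 1² + 3² = 10  — 10 repeats.
That took 3 steps.

3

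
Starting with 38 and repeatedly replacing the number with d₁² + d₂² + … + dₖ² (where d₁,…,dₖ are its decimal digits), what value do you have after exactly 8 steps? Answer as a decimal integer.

38 → 3² + 8² = 9 + 64 = 73
73 → 7² + 3² = 49 + 9 = 58
58 → 5² + 8² = 25 + 64 = 89
89 → 8² + 9² = 64 + 81 = 145
145 → 1² + 4² + 5² = 1 + 16 + 25 = 42
42 → 4² + 2² = 16 + 4 = 20
20 → 2² + 0² = 4 + 0 = 4
4 → 4² = 16

16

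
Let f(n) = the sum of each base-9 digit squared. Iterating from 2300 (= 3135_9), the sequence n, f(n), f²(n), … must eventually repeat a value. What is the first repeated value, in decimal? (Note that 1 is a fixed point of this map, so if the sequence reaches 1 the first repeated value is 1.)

2300 = (3,1,3,5)_9 → 3² + 1² + 3² + 5² = 44
44 = (4,8)_9 → 4² + 8² = 80
80 = (8,8)_9 → 8² + 8² = 128
128 = (1,5,2)_9 → 1² + 5² + 2² = 30
30 = (3,3)_9 → 3² + 3² = 18
18 = (2,0)_9 → 2² + 0² = 4
4 = (4)_9 → 4² = 16
16 = (1,7)_9 → 1² + 7² = 50
50 = (5,5)_9 → 5² + 5² = 50  — 50 already appeared earlier.

50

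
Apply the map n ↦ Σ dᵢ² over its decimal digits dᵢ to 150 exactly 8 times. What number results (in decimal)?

150 → 1² + 5² + 0² = 26
26 → 2² + 6² = 40
40 → 4² + 0² = 16
16 → 1² + 6² = 37
37 → 3² + 7² = 58
58 → 5² + 8² = 89
89 → 8² + 9² = 145
145 → 1² + 4² + 5² = 42

42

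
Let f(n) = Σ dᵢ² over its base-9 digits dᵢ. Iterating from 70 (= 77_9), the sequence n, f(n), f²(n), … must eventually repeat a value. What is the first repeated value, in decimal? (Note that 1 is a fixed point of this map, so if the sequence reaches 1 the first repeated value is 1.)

74

70 = (7,7)_9 → 7² + 7² = 98
98 = (1,1,8)_9 → 1² + 1² + 8² = 66
66 = (7,3)_9 → 7² + 3² = 58
58 = (6,4)_9 → 6² + 4² = 52
52 = (5,7)_9 → 5² + 7² = 74
74 = (8,2)_9 → 8² + 2² = 68
68 = (7,5)_9 → 7² + 5² = 74  — 74 already appeared earlier.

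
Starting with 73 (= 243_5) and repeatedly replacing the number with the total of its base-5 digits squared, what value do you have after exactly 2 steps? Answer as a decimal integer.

73 = (2,4,3)_5 → 2² + 4² + 3² = 29
29 = (1,0,4)_5 → 1² + 0² + 4² = 17

17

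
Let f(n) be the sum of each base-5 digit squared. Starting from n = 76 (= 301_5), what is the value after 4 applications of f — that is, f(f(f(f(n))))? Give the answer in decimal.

10

76 = (3,0,1)_5 → 3² + 0² + 1² = 10
10 = (2,0)_5 → 2² + 0² = 4
4 = (4)_5 → 4² = 16
16 = (3,1)_5 → 3² + 1² = 10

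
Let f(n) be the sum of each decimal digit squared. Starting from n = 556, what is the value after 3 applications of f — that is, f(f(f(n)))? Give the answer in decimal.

556 → 5² + 5² + 6² = 25 + 25 + 36 = 86
86 → 8² + 6² = 64 + 36 = 100
100 → 1² + 0² + 0² = 1 + 0 + 0 = 1

1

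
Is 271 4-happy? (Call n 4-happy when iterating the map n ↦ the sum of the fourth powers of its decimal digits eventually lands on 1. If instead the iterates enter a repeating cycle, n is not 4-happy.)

271 → 2418
2418 → 4369
4369 → 8194
8194 → 10914
10914 → 6819
6819 → 11954
11954 → 7444
7444 → 3169
3169 → 7939
7939 → 15604
15604 → 2178
2178 → 6514
6514 → 2178  — 2178 already seen; the sequence cycles without reaching 1.

not 4-happy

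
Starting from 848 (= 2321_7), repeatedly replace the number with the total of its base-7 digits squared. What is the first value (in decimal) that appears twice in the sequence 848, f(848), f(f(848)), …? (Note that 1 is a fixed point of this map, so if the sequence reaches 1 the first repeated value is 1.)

2

848 = (2,3,2,1)_7 → 18
18 = (2,4)_7 → 20
20 = (2,6)_7 → 40
40 = (5,5)_7 → 50
50 = (1,0,1)_7 → 2
2 = (2)_7 → 4
4 = (4)_7 → 16
16 = (2,2)_7 → 8
8 = (1,1)_7 → 2  — 2 already appeared earlier.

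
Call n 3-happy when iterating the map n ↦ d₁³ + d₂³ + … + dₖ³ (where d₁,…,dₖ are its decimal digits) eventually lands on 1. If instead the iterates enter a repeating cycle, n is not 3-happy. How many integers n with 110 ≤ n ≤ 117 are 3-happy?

110: 110 → 2 → 8 → 512 → 134 → 92 → 737 → 713 → 371 → 371  (repeats 371)
111: 111 → 3 → 27 → 351 → 153 → 153  (repeats 153)
112: 112 → 10 → 1  (reaches 1)
113: 113 → 29 → 737 → 713 → 371 → 371  (repeats 371)
114: 114 → 66 → 432 → 99 → 1458 → 702 → 351 → 153 → 153  (repeats 153)
115: 115 → 127 → 352 → 160 → 217 → 352  (repeats 352)
116: 116 → 218 → 521 → 134 → 92 → 737 → 713 → 371 → 371  (repeats 371)
117: 117 → 345 → 216 → 225 → 141 → 66 → 432 → 99 → 1458 → 702 → 351 → 153 → 153  (repeats 153)
3-happy: 112

1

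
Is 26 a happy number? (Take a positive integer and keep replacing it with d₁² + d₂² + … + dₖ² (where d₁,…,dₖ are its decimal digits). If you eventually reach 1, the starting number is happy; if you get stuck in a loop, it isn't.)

26 → 40
40 → 16
16 → 37
37 → 58
58 → 89
89 → 145
145 → 42
42 → 20
20 → 4
4 → 16  — 16 already seen; the sequence cycles without reaching 1.

not happy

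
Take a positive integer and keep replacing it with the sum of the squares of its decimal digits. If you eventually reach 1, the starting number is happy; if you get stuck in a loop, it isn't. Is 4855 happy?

happy

4855 → 4² + 8² + 5² + 5² = 16 + 64 + 25 + 25 = 130
130 → 1² + 3² + 0² = 1 + 9 + 0 = 10
10 → 1² + 0² = 1 + 0 = 1  — reached 1.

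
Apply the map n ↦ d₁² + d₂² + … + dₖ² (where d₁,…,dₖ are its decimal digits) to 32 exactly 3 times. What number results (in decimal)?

32 → 13
13 → 10
10 → 1

1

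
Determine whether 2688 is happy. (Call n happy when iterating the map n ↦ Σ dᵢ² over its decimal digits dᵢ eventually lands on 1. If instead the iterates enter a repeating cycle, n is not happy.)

not happy

2688 → 2² + 6² + 8² + 8² = 4 + 36 + 64 + 64 = 168
168 → 1² + 6² + 8² = 1 + 36 + 64 = 101
101 → 1² + 0² + 1² = 1 + 0 + 1 = 2
2 → 2² = 4
4 → 4² = 16
16 → 1² + 6² = 1 + 36 = 37
37 → 3² + 7² = 9 + 49 = 58
58 → 5² + 8² = 25 + 64 = 89
89 → 8² + 9² = 64 + 81 = 145
145 → 1² + 4² + 5² = 1 + 16 + 25 = 42
42 → 4² + 2² = 16 + 4 = 20
20 → 2² + 0² = 4 + 0 = 4  — 4 already seen; the sequence cycles without reaching 1.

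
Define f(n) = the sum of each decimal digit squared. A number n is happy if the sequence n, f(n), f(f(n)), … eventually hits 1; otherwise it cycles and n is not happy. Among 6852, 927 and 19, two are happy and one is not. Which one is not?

6852: 6852 → 129 → 86 → 100 → 1  — reaches 1 (happy)
927: 927 → 134 → 26 → 40 → 16 → 37 → 58 → 89 → 145 → 42 → 20 → 4 → 16  — repeats 16 (not happy)
19: 19 → 82 → 68 → 100 → 1  — reaches 1 (happy)

927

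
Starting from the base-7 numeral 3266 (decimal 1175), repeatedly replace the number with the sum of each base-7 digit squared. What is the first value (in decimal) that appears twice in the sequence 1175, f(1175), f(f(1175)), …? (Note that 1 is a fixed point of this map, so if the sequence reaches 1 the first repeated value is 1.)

45

1175 = (3,2,6,6)_7 → 3² + 2² + 6² + 6² = 85
85 = (1,5,1)_7 → 1² + 5² + 1² = 27
27 = (3,6)_7 → 3² + 6² = 45
45 = (6,3)_7 → 6² + 3² = 45  — 45 already appeared earlier.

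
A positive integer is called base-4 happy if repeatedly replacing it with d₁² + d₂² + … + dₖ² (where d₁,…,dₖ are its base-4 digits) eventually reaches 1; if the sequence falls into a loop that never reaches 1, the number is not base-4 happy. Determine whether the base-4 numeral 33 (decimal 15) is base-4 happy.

15 = (3,3)_4 → 18
18 = (1,0,2)_4 → 5
5 = (1,1)_4 → 2
2 = (2)_4 → 4
4 = (1,0)_4 → 1  — reached 1.

base-4 happy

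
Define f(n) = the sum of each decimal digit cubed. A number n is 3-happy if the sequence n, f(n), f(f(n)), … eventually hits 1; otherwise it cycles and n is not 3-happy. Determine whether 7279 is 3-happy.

3-happy

7279 → 7³ + 2³ + 7³ + 9³ = 1423
1423 → 1³ + 4³ + 2³ + 3³ = 100
100 → 1³ + 0³ + 0³ = 1  — reached 1.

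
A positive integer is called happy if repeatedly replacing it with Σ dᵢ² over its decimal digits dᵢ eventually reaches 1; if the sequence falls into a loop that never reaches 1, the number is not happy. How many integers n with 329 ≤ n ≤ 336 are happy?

329: 329 → 94 → 97 → 130 → 10 → 1  (reaches 1)
330: 330 → 18 → 65 → 61 → 37 → 58 → 89 → 145 → 42 → 20 → 4 → 16 → 37  (repeats 37)
331: 331 → 19 → 82 → 68 → 100 → 1  (reaches 1)
332: 332 → 22 → 8 → 64 → 52 → 29 → 85 → 89 → 145 → 42 → 20 → 4 → 16 → 37 → 58 → 89  (repeats 89)
333: 333 → 27 → 53 → 34 → 25 → 29 → 85 → 89 → 145 → 42 → 20 → 4 → 16 → 37 → 58 → 89  (repeats 89)
334: 334 → 34 → 25 → 29 → 85 → 89 → 145 → 42 → 20 → 4 → 16 → 37 → 58 → 89  (repeats 89)
335: 335 → 43 → 25 → 29 → 85 → 89 → 145 → 42 → 20 → 4 → 16 → 37 → 58 → 89  (repeats 89)
336: 336 → 54 → 41 → 17 → 50 → 25 → 29 → 85 → 89 → 145 → 42 → 20 → 4 → 16 → 37 → 58 → 89  (repeats 89)
happy: 329, 331

2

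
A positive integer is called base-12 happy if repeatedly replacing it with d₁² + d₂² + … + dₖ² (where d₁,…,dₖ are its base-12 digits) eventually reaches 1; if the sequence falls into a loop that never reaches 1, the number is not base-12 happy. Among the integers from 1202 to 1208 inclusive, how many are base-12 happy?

1202: 1202 → 84 → 49 → 17 → 26 → 8 → 64 → 41 → 34 → 104 → 128 → 164 → 66 → 61 → 26  — not base-12 happy
1203: 1203 → 89 → 74 → 40 → 25 → 5 → 25  — not base-12 happy
1204: 1204 → 96 → 64 → 41 → 34 → 104 → 128 → 164 → 66 → 61 → 26 → 8 → 64  — not base-12 happy
1205: 1205 → 105 → 145 → 2 → 4 → 16 → 17 → 26 → 8 → 64 → 41 → 34 → 104 → 128 → 164 → 66 → 61 → 26  — not base-12 happy
1206: 1206 → 116 → 145 → 2 → 4 → 16 → 17 → 26 → 8 → 64 → 41 → 34 → 104 → 128 → 164 → 66 → 61 → 26  — not base-12 happy
1207: 1207 → 129 → 181 → 11 → 121 → 101 → 89 → 74 → 40 → 25 → 5 → 25  — not base-12 happy
1208: 1208 → 144 → 1  — base-12 happy
base-12 happy: 1208

1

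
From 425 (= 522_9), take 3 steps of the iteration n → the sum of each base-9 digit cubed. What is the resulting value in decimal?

425 = (5,2,2)_9 → 5³ + 2³ + 2³ = 141
141 = (1,6,6)_9 → 1³ + 6³ + 6³ = 433
433 = (5,3,1)_9 → 5³ + 3³ + 1³ = 153

153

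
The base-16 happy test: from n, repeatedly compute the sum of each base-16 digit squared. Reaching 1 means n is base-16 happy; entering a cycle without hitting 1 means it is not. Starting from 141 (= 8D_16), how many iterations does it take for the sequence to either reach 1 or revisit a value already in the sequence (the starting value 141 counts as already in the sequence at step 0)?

11

141 = (8,13)_16 → 233
233 = (14,9)_16 → 277
277 = (1,1,5)_16 → 27
27 = (1,11)_16 → 122
122 = (7,10)_16 → 149
149 = (9,5)_16 → 106
106 = (6,10)_16 → 136
136 = (8,8)_16 → 128
128 = (8,0)_16 → 64
64 = (4,0)_16 → 16
16 = (1,0)_16 → 1  — reached 1.
That took 11 steps.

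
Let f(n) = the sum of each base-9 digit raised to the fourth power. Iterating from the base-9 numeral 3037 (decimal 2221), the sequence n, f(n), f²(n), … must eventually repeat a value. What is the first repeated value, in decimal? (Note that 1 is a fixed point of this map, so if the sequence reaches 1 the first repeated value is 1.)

2221 = (3,0,3,7)_9 → 3⁴ + 0⁴ + 3⁴ + 7⁴ = 81 + 0 + 81 + 2401 = 2563
2563 = (3,4,5,7)_9 → 3⁴ + 4⁴ + 5⁴ + 7⁴ = 81 + 256 + 625 + 2401 = 3363
3363 = (4,5,4,6)_9 → 4⁴ + 5⁴ + 4⁴ + 6⁴ = 256 + 625 + 256 + 1296 = 2433
2433 = (3,3,0,3)_9 → 3⁴ + 3⁴ + 0⁴ + 3⁴ = 81 + 81 + 0 + 81 = 243
243 = (3,0,0)_9 → 3⁴ + 0⁴ + 0⁴ = 81 + 0 + 0 = 81
81 = (1,0,0)_9 → 1⁴ + 0⁴ + 0⁴ = 1 + 0 + 0 = 1  — reached the fixed point 1.
1 → 1, so 1 is the first repeated value.

1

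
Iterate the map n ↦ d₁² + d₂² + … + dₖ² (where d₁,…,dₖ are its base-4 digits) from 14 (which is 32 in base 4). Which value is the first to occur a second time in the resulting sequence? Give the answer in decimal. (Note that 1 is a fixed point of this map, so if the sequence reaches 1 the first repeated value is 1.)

14 = (3,2)_4 → 3² + 2² = 13
13 = (3,1)_4 → 3² + 1² = 10
10 = (2,2)_4 → 2² + 2² = 8
8 = (2,0)_4 → 2² + 0² = 4
4 = (1,0)_4 → 1² + 0² = 1  — reached the fixed point 1.
1 → 1, so 1 is the first repeated value.

1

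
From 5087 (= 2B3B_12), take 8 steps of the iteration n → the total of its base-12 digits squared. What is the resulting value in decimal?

25

5087 = (2,11,3,11)_12 → 2² + 11² + 3² + 11² = 4 + 121 + 9 + 121 = 255
255 = (1,9,3)_12 → 1² + 9² + 3² = 1 + 81 + 9 = 91
91 = (7,7)_12 → 7² + 7² = 49 + 49 = 98
98 = (8,2)_12 → 8² + 2² = 64 + 4 = 68
68 = (5,8)_12 → 5² + 8² = 25 + 64 = 89
89 = (7,5)_12 → 7² + 5² = 49 + 25 = 74
74 = (6,2)_12 → 6² + 2² = 36 + 4 = 40
40 = (3,4)_12 → 3² + 4² = 9 + 16 = 25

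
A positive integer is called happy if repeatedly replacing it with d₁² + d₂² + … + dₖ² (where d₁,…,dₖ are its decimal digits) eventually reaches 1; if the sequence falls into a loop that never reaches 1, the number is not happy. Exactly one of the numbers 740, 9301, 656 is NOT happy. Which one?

740: 740 → 65 → 61 → 37 → 58 → 89 → 145 → 42 → 20 → 4 → 16 → 37  — repeats 37 (not happy)
9301: 9301 → 91 → 82 → 68 → 100 → 1  — reaches 1 (happy)
656: 656 → 97 → 130 → 10 → 1  — reaches 1 (happy)

740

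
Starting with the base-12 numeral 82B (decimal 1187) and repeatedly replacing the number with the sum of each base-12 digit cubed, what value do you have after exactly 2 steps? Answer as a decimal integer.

1028

1187 = (8,2,11)_12 → 8³ + 2³ + 11³ = 1851
1851 = (1,0,10,3)_12 → 1³ + 0³ + 10³ + 3³ = 1028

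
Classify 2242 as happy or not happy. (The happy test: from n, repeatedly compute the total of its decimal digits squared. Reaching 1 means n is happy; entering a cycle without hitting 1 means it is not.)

happy

2242 → 2² + 2² + 4² + 2² = 4 + 4 + 16 + 4 = 28
28 → 2² + 8² = 4 + 64 = 68
68 → 6² + 8² = 36 + 64 = 100
100 → 1² + 0² + 0² = 1 + 0 + 0 = 1  — reached 1.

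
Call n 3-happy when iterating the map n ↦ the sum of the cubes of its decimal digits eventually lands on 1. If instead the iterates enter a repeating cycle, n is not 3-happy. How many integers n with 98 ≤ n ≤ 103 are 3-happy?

1

98: 98 → 1241 → 74 → 407 → 407  — not 3-happy
99: 99 → 1458 → 702 → 351 → 153 → 153  — not 3-happy
100: 100 → 1  — 3-happy
101: 101 → 2 → 8 → 512 → 134 → 92 → 737 → 713 → 371 → 371  — not 3-happy
102: 102 → 9 → 729 → 1080 → 513 → 153 → 153  — not 3-happy
103: 103 → 28 → 520 → 133 → 55 → 250 → 133  — not 3-happy
3-happy: 100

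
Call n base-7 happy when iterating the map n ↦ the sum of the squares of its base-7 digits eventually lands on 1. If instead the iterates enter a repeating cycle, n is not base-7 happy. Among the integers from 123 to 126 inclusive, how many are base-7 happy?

1

123: 123 → 29 → 17 → 13 → 37 → 29  (repeats 29)
124: 124 → 38 → 34 → 52 → 10 → 10  (repeats 10)
125: 125 → 49 → 1  (reaches 1)
126: 126 → 20 → 40 → 50 → 2 → 4 → 16 → 8 → 2  (repeats 2)
base-7 happy: 125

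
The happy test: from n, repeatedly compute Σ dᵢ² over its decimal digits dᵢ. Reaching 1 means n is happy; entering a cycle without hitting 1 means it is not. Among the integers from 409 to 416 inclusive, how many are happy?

409: 409 → 97 → 130 → 10 → 1  — happy
410: 410 → 17 → 50 → 25 → 29 → 85 → 89 → 145 → 42 → 20 → 4 → 16 → 37 → 58 → 89  — not happy
411: 411 → 18 → 65 → 61 → 37 → 58 → 89 → 145 → 42 → 20 → 4 → 16 → 37  — not happy
412: 412 → 21 → 5 → 25 → 29 → 85 → 89 → 145 → 42 → 20 → 4 → 16 → 37 → 58 → 89  — not happy
413: 413 → 26 → 40 → 16 → 37 → 58 → 89 → 145 → 42 → 20 → 4 → 16  — not happy
414: 414 → 33 → 18 → 65 → 61 → 37 → 58 → 89 → 145 → 42 → 20 → 4 → 16 → 37  — not happy
415: 415 → 42 → 20 → 4 → 16 → 37 → 58 → 89 → 145 → 42  — not happy
416: 416 → 53 → 34 → 25 → 29 → 85 → 89 → 145 → 42 → 20 → 4 → 16 → 37 → 58 → 89  — not happy
happy: 409

1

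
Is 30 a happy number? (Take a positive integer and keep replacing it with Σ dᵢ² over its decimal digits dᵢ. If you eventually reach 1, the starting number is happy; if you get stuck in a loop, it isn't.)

not happy

30 → 3² + 0² = 9 + 0 = 9
9 → 9² = 81
81 → 8² + 1² = 64 + 1 = 65
65 → 6² + 5² = 36 + 25 = 61
61 → 6² + 1² = 36 + 1 = 37
37 → 3² + 7² = 9 + 49 = 58
58 → 5² + 8² = 25 + 64 = 89
89 → 8² + 9² = 64 + 81 = 145
145 → 1² + 4² + 5² = 1 + 16 + 25 = 42
42 → 4² + 2² = 16 + 4 = 20
20 → 2² + 0² = 4 + 0 = 4
4 → 4² = 16
16 → 1² + 6² = 1 + 36 = 37  — 37 already seen; the sequence cycles without reaching 1.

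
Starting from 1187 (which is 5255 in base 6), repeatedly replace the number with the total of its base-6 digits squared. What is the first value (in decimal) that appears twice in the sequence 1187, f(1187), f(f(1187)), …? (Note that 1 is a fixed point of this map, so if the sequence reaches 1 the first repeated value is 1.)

1187 = (5,2,5,5)_6 → 5² + 2² + 5² + 5² = 79
79 = (2,1,1)_6 → 2² + 1² + 1² = 6
6 = (1,0)_6 → 1² + 0² = 1  — reached the fixed point 1.
1 → 1, so 1 is the first repeated value.

1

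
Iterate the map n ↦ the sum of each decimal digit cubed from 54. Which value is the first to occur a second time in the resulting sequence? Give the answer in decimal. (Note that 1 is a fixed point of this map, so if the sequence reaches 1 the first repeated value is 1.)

54 → 189
189 → 1242
1242 → 81
81 → 513
513 → 153
153 → 153  — 153 already appeared earlier.

153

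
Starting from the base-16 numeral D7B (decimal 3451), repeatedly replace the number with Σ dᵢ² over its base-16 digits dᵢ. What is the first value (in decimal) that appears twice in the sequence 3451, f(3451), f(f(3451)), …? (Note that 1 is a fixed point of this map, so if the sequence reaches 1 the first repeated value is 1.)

3451 = (13,7,11)_16 → 13² + 7² + 11² = 339
339 = (1,5,3)_16 → 1² + 5² + 3² = 35
35 = (2,3)_16 → 2² + 3² = 13
13 = (13)_16 → 13² = 169
169 = (10,9)_16 → 10² + 9² = 181
181 = (11,5)_16 → 11² + 5² = 146
146 = (9,2)_16 → 9² + 2² = 85
85 = (5,5)_16 → 5² + 5² = 50
50 = (3,2)_16 → 3² + 2² = 13  — 13 already appeared earlier.

13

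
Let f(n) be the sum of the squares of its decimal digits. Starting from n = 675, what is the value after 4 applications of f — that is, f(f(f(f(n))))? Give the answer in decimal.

16

675 → 6² + 7² + 5² = 110
110 → 1² + 1² + 0² = 2
2 → 2² = 4
4 → 4² = 16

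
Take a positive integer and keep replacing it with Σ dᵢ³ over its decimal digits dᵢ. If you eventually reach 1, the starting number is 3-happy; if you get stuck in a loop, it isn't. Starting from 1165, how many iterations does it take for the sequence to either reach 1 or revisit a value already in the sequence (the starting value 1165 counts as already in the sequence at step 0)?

7

1165 → 1³ + 1³ + 6³ + 5³ = 343
343 → 3³ + 4³ + 3³ = 118
118 → 1³ + 1³ + 8³ = 514
514 → 5³ + 1³ + 4³ = 190
190 → 1³ + 9³ + 0³ = 730
730 → 7³ + 3³ + 0³ = 370
370 → 3³ + 7³ + 0³ = 370  — 370 repeats.
That took 7 steps.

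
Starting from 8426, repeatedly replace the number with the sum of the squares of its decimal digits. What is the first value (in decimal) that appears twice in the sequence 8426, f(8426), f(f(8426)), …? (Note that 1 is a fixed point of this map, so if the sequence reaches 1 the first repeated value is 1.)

8426 → 8² + 4² + 2² + 6² = 64 + 16 + 4 + 36 = 120
120 → 1² + 2² + 0² = 1 + 4 + 0 = 5
5 → 5² = 25
25 → 2² + 5² = 4 + 25 = 29
29 → 2² + 9² = 4 + 81 = 85
85 → 8² + 5² = 64 + 25 = 89
89 → 8² + 9² = 64 + 81 = 145
145 → 1² + 4² + 5² = 1 + 16 + 25 = 42
42 → 4² + 2² = 16 + 4 = 20
20 → 2² + 0² = 4 + 0 = 4
4 → 4² = 16
16 → 1² + 6² = 1 + 36 = 37
37 → 3² + 7² = 9 + 49 = 58
58 → 5² + 8² = 25 + 64 = 89  — 89 already appeared earlier.

89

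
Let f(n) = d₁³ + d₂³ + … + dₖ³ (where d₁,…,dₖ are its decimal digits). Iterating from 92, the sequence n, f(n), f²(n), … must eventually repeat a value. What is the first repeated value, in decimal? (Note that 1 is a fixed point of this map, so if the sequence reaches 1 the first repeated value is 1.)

92 → 9³ + 2³ = 737
737 → 7³ + 3³ + 7³ = 713
713 → 7³ + 1³ + 3³ = 371
371 → 3³ + 7³ + 1³ = 371  — 371 already appeared earlier.

371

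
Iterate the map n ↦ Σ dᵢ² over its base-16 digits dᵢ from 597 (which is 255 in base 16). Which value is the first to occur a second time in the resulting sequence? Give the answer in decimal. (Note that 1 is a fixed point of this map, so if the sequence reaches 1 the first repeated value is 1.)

597 = (2,5,5)_16 → 2² + 5² + 5² = 54
54 = (3,6)_16 → 3² + 6² = 45
45 = (2,13)_16 → 2² + 13² = 173
173 = (10,13)_16 → 10² + 13² = 269
269 = (1,0,13)_16 → 1² + 0² + 13² = 170
170 = (10,10)_16 → 10² + 10² = 200
200 = (12,8)_16 → 12² + 8² = 208
208 = (13,0)_16 → 13² + 0² = 169
169 = (10,9)_16 → 10² + 9² = 181
181 = (11,5)_16 → 11² + 5² = 146
146 = (9,2)_16 → 9² + 2² = 85
85 = (5,5)_16 → 5² + 5² = 50
50 = (3,2)_16 → 3² + 2² = 13
13 = (13)_16 → 13² = 169  — 169 already appeared earlier.

169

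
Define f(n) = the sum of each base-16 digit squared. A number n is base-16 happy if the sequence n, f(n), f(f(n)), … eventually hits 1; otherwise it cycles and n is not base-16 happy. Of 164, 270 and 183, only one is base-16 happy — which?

164: 164 → 116 → 65 → 17 → 2 → 4 → 16 → 1  — reaches 1 (base-16 happy)
270: 270 → 197 → 169 → 181 → 146 → 85 → 50 → 13 → 169  — repeats 169 (not base-16 happy)
183: 183 → 170 → 200 → 208 → 169 → 181 → 146 → 85 → 50 → 13 → 169  — repeats 169 (not base-16 happy)

164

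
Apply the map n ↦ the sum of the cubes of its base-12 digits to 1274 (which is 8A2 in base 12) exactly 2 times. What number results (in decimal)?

1728

1274 = (8,10,2)_12 → 8³ + 10³ + 2³ = 512 + 1000 + 8 = 1520
1520 = (10,6,8)_12 → 10³ + 6³ + 8³ = 1000 + 216 + 512 = 1728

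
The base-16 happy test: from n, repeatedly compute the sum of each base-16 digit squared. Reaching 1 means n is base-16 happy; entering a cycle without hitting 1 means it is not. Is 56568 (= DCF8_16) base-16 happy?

56568 = (13,12,15,8)_16 → 13² + 12² + 15² + 8² = 602
602 = (2,5,10)_16 → 2² + 5² + 10² = 129
129 = (8,1)_16 → 8² + 1² = 65
65 = (4,1)_16 → 4² + 1² = 17
17 = (1,1)_16 → 1² + 1² = 2
2 = (2)_16 → 2² = 4
4 = (4)_16 → 4² = 16
16 = (1,0)_16 → 1² + 0² = 1  — reached 1.

base-16 happy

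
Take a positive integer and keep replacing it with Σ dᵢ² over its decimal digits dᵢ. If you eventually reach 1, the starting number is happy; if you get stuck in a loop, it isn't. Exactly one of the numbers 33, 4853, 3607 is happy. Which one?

3607

33: 33 → 18 → 65 → 61 → 37 → 58 → 89 → 145 → 42 → 20 → 4 → 16 → 37  — repeats 37 (not happy)
4853: 4853 → 114 → 18 → 65 → 61 → 37 → 58 → 89 → 145 → 42 → 20 → 4 → 16 → 37  — repeats 37 (not happy)
3607: 3607 → 94 → 97 → 130 → 10 → 1  — reaches 1 (happy)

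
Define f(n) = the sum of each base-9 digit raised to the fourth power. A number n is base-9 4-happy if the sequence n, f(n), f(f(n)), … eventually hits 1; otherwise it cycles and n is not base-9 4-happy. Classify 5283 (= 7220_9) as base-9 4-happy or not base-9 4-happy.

base-9 4-happy

5283 = (7,2,2,0)_9 → 2433
2433 = (3,3,0,3)_9 → 243
243 = (3,0,0)_9 → 81
81 = (1,0,0)_9 → 1  — reached 1.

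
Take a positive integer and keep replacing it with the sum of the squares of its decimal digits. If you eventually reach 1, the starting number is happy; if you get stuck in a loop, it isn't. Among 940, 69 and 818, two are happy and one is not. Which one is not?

940: 940 → 97 → 130 → 10 → 1  — reaches 1 (happy)
69: 69 → 117 → 51 → 26 → 40 → 16 → 37 → 58 → 89 → 145 → 42 → 20 → 4 → 16  — repeats 16 (not happy)
818: 818 → 129 → 86 → 100 → 1  — reaches 1 (happy)

69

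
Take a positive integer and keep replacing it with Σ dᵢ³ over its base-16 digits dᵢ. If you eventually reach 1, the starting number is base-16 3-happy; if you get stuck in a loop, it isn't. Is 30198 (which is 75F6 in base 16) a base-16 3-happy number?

30198 = (7,5,15,6)_16 → 7³ + 5³ + 15³ + 6³ = 343 + 125 + 3375 + 216 = 4059
4059 = (15,13,11)_16 → 15³ + 13³ + 11³ = 3375 + 2197 + 1331 = 6903
6903 = (1,10,15,7)_16 → 1³ + 10³ + 15³ + 7³ = 1 + 1000 + 3375 + 343 = 4719
4719 = (1,2,6,15)_16 → 1³ + 2³ + 6³ + 15³ = 1 + 8 + 216 + 3375 = 3600
3600 = (14,1,0)_16 → 14³ + 1³ + 0³ = 2744 + 1 + 0 = 2745
2745 = (10,11,9)_16 → 10³ + 11³ + 9³ = 1000 + 1331 + 729 = 3060
3060 = (11,15,4)_16 → 11³ + 15³ + 4³ = 1331 + 3375 + 64 = 4770
4770 = (1,2,10,2)_16 → 1³ + 2³ + 10³ + 2³ = 1 + 8 + 1000 + 8 = 1017
1017 = (3,15,9)_16 → 3³ + 15³ + 9³ = 27 + 3375 + 729 = 4131
4131 = (1,0,2,3)_16 → 1³ + 0³ + 2³ + 3³ = 1 + 0 + 8 + 27 = 36
36 = (2,4)_16 → 2³ + 4³ = 8 + 64 = 72
72 = (4,8)_16 → 4³ + 8³ = 64 + 512 = 576
576 = (2,4,0)_16 → 2³ + 4³ + 0³ = 8 + 64 + 0 = 72  — 72 already seen; the sequence cycles without reaching 1.

not base-16 3-happy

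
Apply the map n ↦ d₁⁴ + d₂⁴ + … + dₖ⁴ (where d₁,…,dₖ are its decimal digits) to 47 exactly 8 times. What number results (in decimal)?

47 → 4⁴ + 7⁴ = 256 + 2401 = 2657
2657 → 2⁴ + 6⁴ + 5⁴ + 7⁴ = 16 + 1296 + 625 + 2401 = 4338
4338 → 4⁴ + 3⁴ + 3⁴ + 8⁴ = 256 + 81 + 81 + 4096 = 4514
4514 → 4⁴ + 5⁴ + 1⁴ + 4⁴ = 256 + 625 + 1 + 256 = 1138
1138 → 1⁴ + 1⁴ + 3⁴ + 8⁴ = 1 + 1 + 81 + 4096 = 4179
4179 → 4⁴ + 1⁴ + 7⁴ + 9⁴ = 256 + 1 + 2401 + 6561 = 9219
9219 → 9⁴ + 2⁴ + 1⁴ + 9⁴ = 6561 + 16 + 1 + 6561 = 13139
13139 → 1⁴ + 3⁴ + 1⁴ + 3⁴ + 9⁴ = 1 + 81 + 1 + 81 + 6561 = 6725

6725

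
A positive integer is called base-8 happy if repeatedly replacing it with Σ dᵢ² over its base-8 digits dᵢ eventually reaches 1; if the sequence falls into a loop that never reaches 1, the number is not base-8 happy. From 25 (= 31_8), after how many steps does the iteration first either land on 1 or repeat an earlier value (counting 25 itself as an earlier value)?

25 = (3,1)_8 → 3² + 1² = 10
10 = (1,2)_8 → 1² + 2² = 5
5 = (5)_8 → 5² = 25  — 25 repeats.
That took 3 steps.

3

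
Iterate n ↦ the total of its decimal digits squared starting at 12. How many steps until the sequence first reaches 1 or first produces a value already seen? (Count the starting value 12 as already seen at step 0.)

13

12 → 1² + 2² = 1 + 4 = 5
5 → 5² = 25
25 → 2² + 5² = 4 + 25 = 29
29 → 2² + 9² = 4 + 81 = 85
85 → 8² + 5² = 64 + 25 = 89
89 → 8² + 9² = 64 + 81 = 145
145 → 1² + 4² + 5² = 1 + 16 + 25 = 42
42 → 4² + 2² = 16 + 4 = 20
20 → 2² + 0² = 4 + 0 = 4
4 → 4² = 16
16 → 1² + 6² = 1 + 36 = 37
37 → 3² + 7² = 9 + 49 = 58
58 → 5² + 8² = 25 + 64 = 89  — 89 repeats.
That took 13 steps.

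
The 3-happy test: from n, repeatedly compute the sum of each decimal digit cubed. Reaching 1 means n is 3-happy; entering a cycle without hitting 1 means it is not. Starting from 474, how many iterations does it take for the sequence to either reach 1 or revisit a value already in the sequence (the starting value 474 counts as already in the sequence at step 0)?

9

474 → 4³ + 7³ + 4³ = 471
471 → 4³ + 7³ + 1³ = 408
408 → 4³ + 0³ + 8³ = 576
576 → 5³ + 7³ + 6³ = 684
684 → 6³ + 8³ + 4³ = 792
792 → 7³ + 9³ + 2³ = 1080
1080 → 1³ + 0³ + 8³ + 0³ = 513
513 → 5³ + 1³ + 3³ = 153
153 → 1³ + 5³ + 3³ = 153  — 153 repeats.
That took 9 steps.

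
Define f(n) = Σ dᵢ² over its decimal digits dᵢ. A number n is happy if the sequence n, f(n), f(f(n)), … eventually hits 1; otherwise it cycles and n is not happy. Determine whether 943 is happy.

943 → 9² + 4² + 3² = 81 + 16 + 9 = 106
106 → 1² + 0² + 6² = 1 + 0 + 36 = 37
37 → 3² + 7² = 9 + 49 = 58
58 → 5² + 8² = 25 + 64 = 89
89 → 8² + 9² = 64 + 81 = 145
145 → 1² + 4² + 5² = 1 + 16 + 25 = 42
42 → 4² + 2² = 16 + 4 = 20
20 → 2² + 0² = 4 + 0 = 4
4 → 4² = 16
16 → 1² + 6² = 1 + 36 = 37  — 37 already seen; the sequence cycles without reaching 1.

not happy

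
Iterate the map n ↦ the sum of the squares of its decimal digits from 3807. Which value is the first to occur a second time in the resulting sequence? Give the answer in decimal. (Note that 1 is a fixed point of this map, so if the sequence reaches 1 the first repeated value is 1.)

37

3807 → 3² + 8² + 0² + 7² = 9 + 64 + 0 + 49 = 122
122 → 1² + 2² + 2² = 1 + 4 + 4 = 9
9 → 9² = 81
81 → 8² + 1² = 64 + 1 = 65
65 → 6² + 5² = 36 + 25 = 61
61 → 6² + 1² = 36 + 1 = 37
37 → 3² + 7² = 9 + 49 = 58
58 → 5² + 8² = 25 + 64 = 89
89 → 8² + 9² = 64 + 81 = 145
145 → 1² + 4² + 5² = 1 + 16 + 25 = 42
42 → 4² + 2² = 16 + 4 = 20
20 → 2² + 0² = 4 + 0 = 4
4 → 4² = 16
16 → 1² + 6² = 1 + 36 = 37  — 37 already appeared earlier.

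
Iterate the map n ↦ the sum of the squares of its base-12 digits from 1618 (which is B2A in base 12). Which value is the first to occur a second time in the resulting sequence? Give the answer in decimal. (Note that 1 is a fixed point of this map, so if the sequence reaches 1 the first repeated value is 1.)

25

1618 = (11,2,10)_12 → 11² + 2² + 10² = 225
225 = (1,6,9)_12 → 1² + 6² + 9² = 118
118 = (9,10)_12 → 9² + 10² = 181
181 = (1,3,1)_12 → 1² + 3² + 1² = 11
11 = (11)_12 → 11² = 121
121 = (10,1)_12 → 10² + 1² = 101
101 = (8,5)_12 → 8² + 5² = 89
89 = (7,5)_12 → 7² + 5² = 74
74 = (6,2)_12 → 6² + 2² = 40
40 = (3,4)_12 → 3² + 4² = 25
25 = (2,1)_12 → 2² + 1² = 5
5 = (5)_12 → 5² = 25  — 25 already appeared earlier.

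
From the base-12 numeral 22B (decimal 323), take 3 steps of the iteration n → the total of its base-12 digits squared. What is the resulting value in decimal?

323 = (2,2,11)_12 → 2² + 2² + 11² = 4 + 4 + 121 = 129
129 = (10,9)_12 → 10² + 9² = 100 + 81 = 181
181 = (1,3,1)_12 → 1² + 3² + 1² = 1 + 9 + 1 = 11

11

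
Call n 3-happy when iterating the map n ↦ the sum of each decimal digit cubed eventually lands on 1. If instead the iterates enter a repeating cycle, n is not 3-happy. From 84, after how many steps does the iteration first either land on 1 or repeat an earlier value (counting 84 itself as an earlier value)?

7

84 → 8³ + 4³ = 512 + 64 = 576
576 → 5³ + 7³ + 6³ = 125 + 343 + 216 = 684
684 → 6³ + 8³ + 4³ = 216 + 512 + 64 = 792
792 → 7³ + 9³ + 2³ = 343 + 729 + 8 = 1080
1080 → 1³ + 0³ + 8³ + 0³ = 1 + 0 + 512 + 0 = 513
513 → 5³ + 1³ + 3³ = 125 + 1 + 27 = 153
153 → 1³ + 5³ + 3³ = 1 + 125 + 27 = 153  — 153 repeats.
That took 7 steps.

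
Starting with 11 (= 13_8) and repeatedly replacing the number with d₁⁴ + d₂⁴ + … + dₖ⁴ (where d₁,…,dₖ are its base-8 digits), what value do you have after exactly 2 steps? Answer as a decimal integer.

11 = (1,3)_8 → 82
82 = (1,2,2)_8 → 33

33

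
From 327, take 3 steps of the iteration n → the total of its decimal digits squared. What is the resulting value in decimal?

327 → 3² + 2² + 7² = 9 + 4 + 49 = 62
62 → 6² + 2² = 36 + 4 = 40
40 → 4² + 0² = 16 + 0 = 16

16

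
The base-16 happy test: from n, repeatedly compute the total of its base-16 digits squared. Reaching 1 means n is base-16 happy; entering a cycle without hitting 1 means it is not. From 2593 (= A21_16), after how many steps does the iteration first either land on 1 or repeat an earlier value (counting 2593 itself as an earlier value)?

2593 = (10,2,1)_16 → 105
105 = (6,9)_16 → 117
117 = (7,5)_16 → 74
74 = (4,10)_16 → 116
116 = (7,4)_16 → 65
65 = (4,1)_16 → 17
17 = (1,1)_16 → 2
2 = (2)_16 → 4
4 = (4)_16 → 16
16 = (1,0)_16 → 1  — reached 1.
That took 10 steps.

10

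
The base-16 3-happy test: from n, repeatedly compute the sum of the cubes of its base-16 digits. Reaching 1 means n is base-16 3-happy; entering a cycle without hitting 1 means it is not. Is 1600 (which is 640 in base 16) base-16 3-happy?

1600 = (6,4,0)_16 → 6³ + 4³ + 0³ = 216 + 64 + 0 = 280
280 = (1,1,8)_16 → 1³ + 1³ + 8³ = 1 + 1 + 512 = 514
514 = (2,0,2)_16 → 2³ + 0³ + 2³ = 8 + 0 + 8 = 16
16 = (1,0)_16 → 1³ + 0³ = 1 + 0 = 1  — reached 1.

base-16 3-happy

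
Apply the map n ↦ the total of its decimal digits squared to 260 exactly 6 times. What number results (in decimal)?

145

260 → 2² + 6² + 0² = 4 + 36 + 0 = 40
40 → 4² + 0² = 16 + 0 = 16
16 → 1² + 6² = 1 + 36 = 37
37 → 3² + 7² = 9 + 49 = 58
58 → 5² + 8² = 25 + 64 = 89
89 → 8² + 9² = 64 + 81 = 145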